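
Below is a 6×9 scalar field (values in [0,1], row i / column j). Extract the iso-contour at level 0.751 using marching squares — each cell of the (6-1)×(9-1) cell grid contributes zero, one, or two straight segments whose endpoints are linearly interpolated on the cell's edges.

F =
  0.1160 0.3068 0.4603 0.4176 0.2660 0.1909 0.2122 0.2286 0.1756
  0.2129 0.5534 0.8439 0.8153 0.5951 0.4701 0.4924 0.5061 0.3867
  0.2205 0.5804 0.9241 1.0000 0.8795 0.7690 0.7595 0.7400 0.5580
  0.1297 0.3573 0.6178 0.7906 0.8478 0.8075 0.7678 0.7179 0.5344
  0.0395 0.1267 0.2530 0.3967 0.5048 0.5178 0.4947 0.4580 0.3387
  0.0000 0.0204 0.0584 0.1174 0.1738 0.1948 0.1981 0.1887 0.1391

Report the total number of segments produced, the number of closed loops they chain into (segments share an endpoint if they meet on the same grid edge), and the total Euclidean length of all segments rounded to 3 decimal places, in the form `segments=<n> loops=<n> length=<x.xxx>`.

cell (0,1): code 0100 → (0.758,2.000)–(1.000,1.680)
cell (0,2): code 1100 → (0.838,3.000)–(0.758,2.000)
cell (0,3): code 1000 → (1.000,3.292)–(0.838,3.000)
cell (1,1): code 0110 → (1.000,1.680)–(2.000,1.496)
cell (1,3): code 1101 → (1.548,4.000)–(1.000,3.292)
cell (1,4): code 1100 → (1.940,5.000)–(1.548,4.000)
cell (1,5): code 1100 → (1.968,6.000)–(1.940,5.000)
cell (1,6): code 1000 → (2.000,6.436)–(1.968,6.000)
cell (2,1): code 0010 → (2.000,1.496)–(2.565,2.000)
cell (2,2): code 0111 → (2.565,2.000)–(3.000,2.771)
cell (2,6): code 1001 → (3.000,6.337)–(2.000,6.436)
cell (3,2): code 0010 → (3.000,2.771)–(3.101,3.000)
cell (3,3): code 0011 → (3.101,3.000)–(3.282,4.000)
cell (3,4): code 0011 → (3.282,4.000)–(3.195,5.000)
cell (3,5): code 0011 → (3.195,5.000)–(3.062,6.000)
cell (3,6): code 0001 → (3.062,6.000)–(3.000,6.337)
total: 16 segments, chained into 1 closed loop(s), length Σ = 12.430194

segments=16 loops=1 length=12.430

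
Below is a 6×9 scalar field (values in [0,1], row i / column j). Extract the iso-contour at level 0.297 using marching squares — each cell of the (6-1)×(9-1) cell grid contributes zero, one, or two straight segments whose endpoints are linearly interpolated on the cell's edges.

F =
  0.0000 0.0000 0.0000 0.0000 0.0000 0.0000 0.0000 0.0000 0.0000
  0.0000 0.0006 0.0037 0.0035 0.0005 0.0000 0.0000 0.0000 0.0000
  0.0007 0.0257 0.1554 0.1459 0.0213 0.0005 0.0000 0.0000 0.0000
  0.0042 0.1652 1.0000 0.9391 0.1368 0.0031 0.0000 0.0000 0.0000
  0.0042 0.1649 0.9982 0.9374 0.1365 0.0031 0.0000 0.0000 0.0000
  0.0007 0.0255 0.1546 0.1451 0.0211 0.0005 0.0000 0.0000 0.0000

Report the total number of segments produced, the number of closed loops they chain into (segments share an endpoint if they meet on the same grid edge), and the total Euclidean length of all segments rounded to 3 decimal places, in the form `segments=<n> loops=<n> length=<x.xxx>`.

cell (2,1): code 0100 → (2.168,2.000)–(3.000,1.158)
cell (2,2): code 1100 → (2.190,3.000)–(2.168,2.000)
cell (2,3): code 1000 → (3.000,3.800)–(2.190,3.000)
cell (3,1): code 0110 → (3.000,1.158)–(4.000,1.159)
cell (3,3): code 1001 → (4.000,3.800)–(3.000,3.800)
cell (4,1): code 0010 → (4.000,1.159)–(4.831,2.000)
cell (4,2): code 0011 → (4.831,2.000)–(4.808,3.000)
cell (4,3): code 0001 → (4.808,3.000)–(4.000,3.800)
total: 8 segments, chained into 1 closed loop(s), length Σ = 8.642650

segments=8 loops=1 length=8.643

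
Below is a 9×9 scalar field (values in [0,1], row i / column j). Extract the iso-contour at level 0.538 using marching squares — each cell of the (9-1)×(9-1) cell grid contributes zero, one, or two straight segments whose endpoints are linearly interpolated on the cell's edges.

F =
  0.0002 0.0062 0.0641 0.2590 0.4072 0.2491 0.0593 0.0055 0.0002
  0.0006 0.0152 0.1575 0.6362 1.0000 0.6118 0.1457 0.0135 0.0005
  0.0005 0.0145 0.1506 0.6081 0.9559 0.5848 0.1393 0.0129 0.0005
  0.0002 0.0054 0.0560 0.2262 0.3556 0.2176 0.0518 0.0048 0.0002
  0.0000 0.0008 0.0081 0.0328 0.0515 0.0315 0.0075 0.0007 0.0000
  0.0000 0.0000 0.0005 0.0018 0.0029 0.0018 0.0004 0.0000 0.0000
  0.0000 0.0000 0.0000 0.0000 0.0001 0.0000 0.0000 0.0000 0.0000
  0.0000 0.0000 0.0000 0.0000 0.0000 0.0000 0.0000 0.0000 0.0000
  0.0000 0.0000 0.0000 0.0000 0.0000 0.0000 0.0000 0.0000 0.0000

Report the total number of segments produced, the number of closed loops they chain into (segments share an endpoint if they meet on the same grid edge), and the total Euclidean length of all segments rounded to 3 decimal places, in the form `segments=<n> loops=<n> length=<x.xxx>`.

segments=10 loops=1 length=7.551

cell (0,2): code 0100 → (0.740,3.000)–(1.000,2.795)
cell (0,3): code 1100 → (0.221,4.000)–(0.740,3.000)
cell (0,4): code 1100 → (0.797,5.000)–(0.221,4.000)
cell (0,5): code 1000 → (1.000,5.158)–(0.797,5.000)
cell (1,2): code 0110 → (1.000,2.795)–(2.000,2.847)
cell (1,5): code 1001 → (2.000,5.105)–(1.000,5.158)
cell (2,2): code 0010 → (2.000,2.847)–(2.184,3.000)
cell (2,3): code 0011 → (2.184,3.000)–(2.696,4.000)
cell (2,4): code 0011 → (2.696,4.000)–(2.127,5.000)
cell (2,5): code 0001 → (2.127,5.000)–(2.000,5.105)
total: 10 segments, chained into 1 closed loop(s), length Σ = 7.551058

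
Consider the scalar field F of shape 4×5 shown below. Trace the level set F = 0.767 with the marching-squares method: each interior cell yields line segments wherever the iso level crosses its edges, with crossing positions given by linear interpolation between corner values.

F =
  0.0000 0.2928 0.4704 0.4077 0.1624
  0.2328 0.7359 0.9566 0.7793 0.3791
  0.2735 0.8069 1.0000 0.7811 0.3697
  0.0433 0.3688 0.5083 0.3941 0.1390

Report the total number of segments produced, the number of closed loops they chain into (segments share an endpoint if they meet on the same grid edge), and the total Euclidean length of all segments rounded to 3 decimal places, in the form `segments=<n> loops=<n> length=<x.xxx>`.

cell (0,1): code 0100 → (0.610,2.000)–(1.000,1.141)
cell (0,2): code 1100 → (0.967,3.000)–(0.610,2.000)
cell (0,3): code 1000 → (1.000,3.031)–(0.967,3.000)
cell (1,0): code 0100 → (1.438,1.000)–(2.000,0.925)
cell (1,1): code 1110 → (1.000,1.141)–(1.438,1.000)
cell (1,3): code 1001 → (2.000,3.034)–(1.000,3.031)
cell (2,0): code 0010 → (2.000,0.925)–(2.091,1.000)
cell (2,1): code 0011 → (2.091,1.000)–(2.474,2.000)
cell (2,2): code 0011 → (2.474,2.000)–(2.036,3.000)
cell (2,3): code 0001 → (2.036,3.000)–(2.000,3.034)
total: 10 segments, chained into 1 closed loop(s), length Σ = 6.407585

segments=10 loops=1 length=6.408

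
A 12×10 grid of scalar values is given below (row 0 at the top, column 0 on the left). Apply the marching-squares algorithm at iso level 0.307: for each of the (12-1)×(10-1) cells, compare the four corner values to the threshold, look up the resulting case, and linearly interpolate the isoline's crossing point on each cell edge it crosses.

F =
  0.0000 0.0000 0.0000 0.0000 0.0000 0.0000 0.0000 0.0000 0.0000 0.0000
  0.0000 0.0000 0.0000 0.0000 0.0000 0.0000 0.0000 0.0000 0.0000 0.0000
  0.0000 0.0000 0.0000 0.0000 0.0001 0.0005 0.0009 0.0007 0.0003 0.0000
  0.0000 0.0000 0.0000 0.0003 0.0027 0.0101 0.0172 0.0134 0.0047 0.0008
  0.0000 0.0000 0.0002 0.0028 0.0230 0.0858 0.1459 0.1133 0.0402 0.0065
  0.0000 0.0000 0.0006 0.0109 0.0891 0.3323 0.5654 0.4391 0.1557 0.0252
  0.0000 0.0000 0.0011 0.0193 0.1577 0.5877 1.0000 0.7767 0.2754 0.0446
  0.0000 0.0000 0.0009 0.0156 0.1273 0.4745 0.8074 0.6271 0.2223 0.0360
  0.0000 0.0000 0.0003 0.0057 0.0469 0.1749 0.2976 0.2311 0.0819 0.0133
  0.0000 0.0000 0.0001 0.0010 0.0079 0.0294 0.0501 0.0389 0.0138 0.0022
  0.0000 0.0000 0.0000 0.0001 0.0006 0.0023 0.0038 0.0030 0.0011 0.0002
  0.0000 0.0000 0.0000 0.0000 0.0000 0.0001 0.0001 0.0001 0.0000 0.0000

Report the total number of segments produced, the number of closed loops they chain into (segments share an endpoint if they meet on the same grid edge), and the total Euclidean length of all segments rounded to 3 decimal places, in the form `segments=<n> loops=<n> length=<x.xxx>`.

cell (4,4): code 0100 → (4.897,5.000)–(5.000,4.896)
cell (4,5): code 1100 → (4.384,6.000)–(4.897,5.000)
cell (4,6): code 1100 → (4.595,7.000)–(4.384,6.000)
cell (4,7): code 1000 → (5.000,7.466)–(4.595,7.000)
cell (5,4): code 0110 → (5.000,4.896)–(6.000,4.347)
cell (5,7): code 1001 → (6.000,7.937)–(5.000,7.466)
cell (6,4): code 0110 → (6.000,4.347)–(7.000,4.518)
cell (6,7): code 1001 → (7.000,7.791)–(6.000,7.937)
cell (7,4): code 0010 → (7.000,4.518)–(7.559,5.000)
cell (7,5): code 0011 → (7.559,5.000)–(7.982,6.000)
cell (7,6): code 0011 → (7.982,6.000)–(7.808,7.000)
cell (7,7): code 0001 → (7.808,7.000)–(7.000,7.791)
total: 12 segments, chained into 1 closed loop(s), length Σ = 11.150652

segments=12 loops=1 length=11.151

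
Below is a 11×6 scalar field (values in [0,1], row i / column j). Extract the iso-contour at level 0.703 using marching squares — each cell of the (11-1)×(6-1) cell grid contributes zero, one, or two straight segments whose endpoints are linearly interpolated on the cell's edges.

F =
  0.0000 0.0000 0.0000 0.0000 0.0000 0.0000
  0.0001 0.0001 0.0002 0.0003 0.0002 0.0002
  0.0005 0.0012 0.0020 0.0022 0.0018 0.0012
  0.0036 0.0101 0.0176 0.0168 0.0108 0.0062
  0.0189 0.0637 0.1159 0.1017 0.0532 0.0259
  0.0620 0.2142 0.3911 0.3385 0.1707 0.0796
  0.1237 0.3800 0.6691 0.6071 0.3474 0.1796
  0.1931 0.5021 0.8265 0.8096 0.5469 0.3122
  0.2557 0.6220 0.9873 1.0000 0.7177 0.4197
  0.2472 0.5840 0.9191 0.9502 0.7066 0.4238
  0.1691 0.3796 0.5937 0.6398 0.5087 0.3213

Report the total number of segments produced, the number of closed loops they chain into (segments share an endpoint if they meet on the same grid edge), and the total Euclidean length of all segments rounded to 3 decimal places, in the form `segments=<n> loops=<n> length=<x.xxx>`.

cell (6,1): code 0100 → (6.215,2.000)–(7.000,1.619)
cell (6,2): code 1100 → (6.474,3.000)–(6.215,2.000)
cell (6,3): code 1000 → (7.000,3.406)–(6.474,3.000)
cell (7,1): code 0110 → (7.000,1.619)–(8.000,1.222)
cell (7,3): code 1101 → (7.914,4.000)–(7.000,3.406)
cell (7,4): code 1000 → (8.000,4.049)–(7.914,4.000)
cell (8,1): code 0110 → (8.000,1.222)–(9.000,1.355)
cell (8,4): code 1001 → (9.000,4.013)–(8.000,4.049)
cell (9,1): code 0010 → (9.000,1.355)–(9.664,2.000)
cell (9,2): code 0011 → (9.664,2.000)–(9.796,3.000)
cell (9,3): code 0011 → (9.796,3.000)–(9.018,4.000)
cell (9,4): code 0001 → (9.018,4.000)–(9.000,4.013)
total: 12 segments, chained into 1 closed loop(s), length Σ = 10.068277

segments=12 loops=1 length=10.068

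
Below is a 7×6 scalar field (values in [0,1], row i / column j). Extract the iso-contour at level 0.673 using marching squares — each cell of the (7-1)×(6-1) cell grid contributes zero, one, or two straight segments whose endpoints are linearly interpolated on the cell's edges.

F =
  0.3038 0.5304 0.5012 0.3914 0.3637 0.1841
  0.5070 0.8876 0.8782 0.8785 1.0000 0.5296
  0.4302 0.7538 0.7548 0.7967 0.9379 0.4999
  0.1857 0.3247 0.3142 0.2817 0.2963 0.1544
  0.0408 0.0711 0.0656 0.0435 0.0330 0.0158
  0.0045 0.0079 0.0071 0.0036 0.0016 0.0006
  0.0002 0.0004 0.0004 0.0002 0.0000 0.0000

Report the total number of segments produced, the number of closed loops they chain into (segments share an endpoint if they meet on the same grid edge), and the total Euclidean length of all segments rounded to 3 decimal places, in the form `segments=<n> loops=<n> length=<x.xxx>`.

cell (0,0): code 0100 → (0.399,1.000)–(1.000,0.436)
cell (0,1): code 1100 → (0.456,2.000)–(0.399,1.000)
cell (0,2): code 1100 → (0.578,3.000)–(0.456,2.000)
cell (0,3): code 1100 → (0.486,4.000)–(0.578,3.000)
cell (0,4): code 1000 → (1.000,4.695)–(0.486,4.000)
cell (1,0): code 0110 → (1.000,0.436)–(2.000,0.750)
cell (1,4): code 1001 → (2.000,4.605)–(1.000,4.695)
cell (2,0): code 0010 → (2.000,0.750)–(2.188,1.000)
cell (2,1): code 0011 → (2.188,1.000)–(2.186,2.000)
cell (2,2): code 0011 → (2.186,2.000)–(2.240,3.000)
cell (2,3): code 0011 → (2.240,3.000)–(2.413,4.000)
cell (2,4): code 0001 → (2.413,4.000)–(2.000,4.605)
total: 12 segments, chained into 1 closed loop(s), length Σ = 10.815273

segments=12 loops=1 length=10.815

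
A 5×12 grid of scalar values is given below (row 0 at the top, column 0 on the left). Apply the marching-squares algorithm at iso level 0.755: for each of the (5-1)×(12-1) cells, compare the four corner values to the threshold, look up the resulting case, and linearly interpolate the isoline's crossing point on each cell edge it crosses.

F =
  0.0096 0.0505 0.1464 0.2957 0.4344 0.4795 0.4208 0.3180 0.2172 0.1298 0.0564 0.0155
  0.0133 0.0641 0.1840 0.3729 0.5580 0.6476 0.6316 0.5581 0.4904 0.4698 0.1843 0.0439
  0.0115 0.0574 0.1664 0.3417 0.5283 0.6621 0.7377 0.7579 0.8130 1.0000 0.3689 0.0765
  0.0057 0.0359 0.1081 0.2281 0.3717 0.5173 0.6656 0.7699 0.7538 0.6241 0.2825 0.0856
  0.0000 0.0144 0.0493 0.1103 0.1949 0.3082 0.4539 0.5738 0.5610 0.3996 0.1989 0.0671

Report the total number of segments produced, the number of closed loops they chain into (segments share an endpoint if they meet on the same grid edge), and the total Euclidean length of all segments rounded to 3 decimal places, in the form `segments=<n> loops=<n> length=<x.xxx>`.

segments=10 loops=1 length=6.779

cell (1,6): code 0100 → (1.985,7.000)–(2.000,6.856)
cell (1,7): code 1100 → (1.820,8.000)–(1.985,7.000)
cell (1,8): code 1100 → (1.538,9.000)–(1.820,8.000)
cell (1,9): code 1000 → (2.000,9.388)–(1.538,9.000)
cell (2,6): code 0110 → (2.000,6.856)–(3.000,6.857)
cell (2,7): code 1011 → (3.000,7.925)–(2.980,8.000)
cell (2,8): code 0011 → (2.980,8.000)–(2.652,9.000)
cell (2,9): code 0001 → (2.652,9.000)–(2.000,9.388)
cell (3,6): code 0010 → (3.000,6.857)–(3.076,7.000)
cell (3,7): code 0001 → (3.076,7.000)–(3.000,7.925)
total: 10 segments, chained into 1 closed loop(s), length Σ = 6.779122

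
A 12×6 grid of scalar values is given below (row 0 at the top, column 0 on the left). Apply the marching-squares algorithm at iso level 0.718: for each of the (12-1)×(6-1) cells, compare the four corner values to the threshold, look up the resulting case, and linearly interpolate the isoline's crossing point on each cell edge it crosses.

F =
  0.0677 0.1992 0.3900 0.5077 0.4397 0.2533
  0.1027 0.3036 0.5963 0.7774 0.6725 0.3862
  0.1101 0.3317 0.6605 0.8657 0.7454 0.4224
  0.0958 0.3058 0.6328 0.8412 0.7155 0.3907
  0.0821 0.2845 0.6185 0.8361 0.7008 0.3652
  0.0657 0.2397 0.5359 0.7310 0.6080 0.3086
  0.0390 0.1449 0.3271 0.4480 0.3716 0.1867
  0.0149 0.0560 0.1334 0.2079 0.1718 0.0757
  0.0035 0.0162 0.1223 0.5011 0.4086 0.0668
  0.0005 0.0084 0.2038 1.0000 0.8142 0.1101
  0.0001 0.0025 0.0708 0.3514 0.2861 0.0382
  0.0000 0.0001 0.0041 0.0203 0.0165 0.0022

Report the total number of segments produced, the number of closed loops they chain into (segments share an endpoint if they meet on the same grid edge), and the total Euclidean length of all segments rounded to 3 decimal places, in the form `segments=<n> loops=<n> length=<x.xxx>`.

segments=20 loops=2 length=13.621

cell (0,2): code 0100 → (0.780,3.000)–(1.000,2.672)
cell (0,3): code 1000 → (1.000,3.566)–(0.780,3.000)
cell (1,2): code 0110 → (1.000,2.672)–(2.000,2.280)
cell (1,3): code 1101 → (1.624,4.000)–(1.000,3.566)
cell (1,4): code 1000 → (2.000,4.085)–(1.624,4.000)
cell (2,2): code 0110 → (2.000,2.280)–(3.000,2.409)
cell (2,3): code 1011 → (3.000,3.980)–(2.916,4.000)
cell (2,4): code 0001 → (2.916,4.000)–(2.000,4.085)
cell (3,2): code 0110 → (3.000,2.409)–(4.000,2.457)
cell (3,3): code 1001 → (4.000,3.873)–(3.000,3.980)
cell (4,2): code 0110 → (4.000,2.457)–(5.000,2.933)
cell (4,3): code 1001 → (5.000,3.106)–(4.000,3.873)
cell (5,2): code 0010 → (5.000,2.933)–(5.046,3.000)
cell (5,3): code 0001 → (5.046,3.000)–(5.000,3.106)
cell (8,2): code 0100 → (8.435,3.000)–(9.000,2.646)
cell (8,3): code 1100 → (8.763,4.000)–(8.435,3.000)
cell (8,4): code 1000 → (9.000,4.137)–(8.763,4.000)
cell (9,2): code 0010 → (9.000,2.646)–(9.435,3.000)
cell (9,3): code 0011 → (9.435,3.000)–(9.182,4.000)
cell (9,4): code 0001 → (9.182,4.000)–(9.000,4.137)
total: 20 segments, chained into 2 closed loop(s), length Σ = 13.620654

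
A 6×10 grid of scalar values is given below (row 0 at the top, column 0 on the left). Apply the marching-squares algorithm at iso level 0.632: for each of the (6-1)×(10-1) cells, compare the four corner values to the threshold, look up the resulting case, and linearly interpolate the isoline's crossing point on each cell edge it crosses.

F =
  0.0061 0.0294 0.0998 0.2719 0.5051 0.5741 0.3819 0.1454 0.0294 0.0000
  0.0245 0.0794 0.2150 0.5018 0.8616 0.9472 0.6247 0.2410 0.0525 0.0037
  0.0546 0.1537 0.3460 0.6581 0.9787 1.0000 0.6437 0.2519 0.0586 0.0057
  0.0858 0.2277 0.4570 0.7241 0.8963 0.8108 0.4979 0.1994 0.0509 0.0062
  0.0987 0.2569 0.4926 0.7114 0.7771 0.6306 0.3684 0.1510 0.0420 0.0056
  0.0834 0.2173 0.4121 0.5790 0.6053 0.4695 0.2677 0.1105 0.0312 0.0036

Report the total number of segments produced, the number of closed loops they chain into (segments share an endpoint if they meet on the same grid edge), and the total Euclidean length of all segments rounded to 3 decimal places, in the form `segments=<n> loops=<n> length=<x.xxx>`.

cell (0,3): code 0100 → (0.356,4.000)–(1.000,3.362)
cell (0,4): code 1100 → (0.155,5.000)–(0.356,4.000)
cell (0,5): code 1000 → (1.000,5.977)–(0.155,5.000)
cell (1,2): code 0100 → (1.833,3.000)–(2.000,2.916)
cell (1,3): code 1110 → (1.000,3.362)–(1.833,3.000)
cell (1,5): code 1101 → (1.384,6.000)–(1.000,5.977)
cell (1,6): code 1000 → (2.000,6.030)–(1.384,6.000)
cell (2,2): code 0110 → (2.000,2.916)–(3.000,2.655)
cell (2,5): code 1011 → (3.000,5.571)–(2.080,6.000)
cell (2,6): code 0001 → (2.080,6.000)–(2.000,6.030)
cell (3,2): code 0110 → (3.000,2.655)–(4.000,2.637)
cell (3,4): code 1011 → (4.000,4.990)–(3.992,5.000)
cell (3,5): code 0001 → (3.992,5.000)–(3.000,5.571)
cell (4,2): code 0010 → (4.000,2.637)–(4.600,3.000)
cell (4,3): code 0011 → (4.600,3.000)–(4.845,4.000)
cell (4,4): code 0001 → (4.845,4.000)–(4.000,4.990)
total: 16 segments, chained into 1 closed loop(s), length Σ = 12.638354

segments=16 loops=1 length=12.638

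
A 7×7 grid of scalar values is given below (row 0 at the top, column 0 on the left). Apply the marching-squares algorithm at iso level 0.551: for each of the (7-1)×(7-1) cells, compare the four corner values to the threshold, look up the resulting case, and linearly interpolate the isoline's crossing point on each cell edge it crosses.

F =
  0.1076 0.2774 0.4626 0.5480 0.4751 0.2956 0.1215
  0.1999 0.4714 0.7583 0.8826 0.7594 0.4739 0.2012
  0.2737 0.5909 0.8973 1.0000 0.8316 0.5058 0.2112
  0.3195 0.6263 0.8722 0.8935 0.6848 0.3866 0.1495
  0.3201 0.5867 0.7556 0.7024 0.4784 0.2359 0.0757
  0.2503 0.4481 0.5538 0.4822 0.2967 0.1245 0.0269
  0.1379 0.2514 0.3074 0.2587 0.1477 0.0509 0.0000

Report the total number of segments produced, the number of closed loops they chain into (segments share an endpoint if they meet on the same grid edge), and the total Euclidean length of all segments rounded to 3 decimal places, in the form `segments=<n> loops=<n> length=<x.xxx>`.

segments=18 loops=1 length=14.123

cell (0,1): code 0100 → (0.299,2.000)–(1.000,1.277)
cell (0,2): code 1100 → (0.009,3.000)–(0.299,2.000)
cell (0,3): code 1100 → (0.267,4.000)–(0.009,3.000)
cell (0,4): code 1000 → (1.000,4.730)–(0.267,4.000)
cell (1,0): code 0100 → (1.666,1.000)–(2.000,0.874)
cell (1,1): code 1110 → (1.000,1.277)–(1.666,1.000)
cell (1,4): code 1001 → (2.000,4.861)–(1.000,4.730)
cell (2,0): code 0110 → (2.000,0.874)–(3.000,0.755)
cell (2,4): code 1001 → (3.000,4.449)–(2.000,4.861)
cell (3,0): code 0110 → (3.000,0.755)–(4.000,0.866)
cell (3,3): code 1011 → (4.000,3.676)–(3.648,4.000)
cell (3,4): code 0001 → (3.648,4.000)–(3.000,4.449)
cell (4,0): code 0010 → (4.000,0.866)–(4.258,1.000)
cell (4,1): code 0111 → (4.258,1.000)–(5.000,1.974)
cell (4,2): code 1011 → (5.000,2.039)–(4.688,3.000)
cell (4,3): code 0001 → (4.688,3.000)–(4.000,3.676)
cell (5,1): code 0010 → (5.000,1.974)–(5.011,2.000)
cell (5,2): code 0001 → (5.011,2.000)–(5.000,2.039)
total: 18 segments, chained into 1 closed loop(s), length Σ = 14.122641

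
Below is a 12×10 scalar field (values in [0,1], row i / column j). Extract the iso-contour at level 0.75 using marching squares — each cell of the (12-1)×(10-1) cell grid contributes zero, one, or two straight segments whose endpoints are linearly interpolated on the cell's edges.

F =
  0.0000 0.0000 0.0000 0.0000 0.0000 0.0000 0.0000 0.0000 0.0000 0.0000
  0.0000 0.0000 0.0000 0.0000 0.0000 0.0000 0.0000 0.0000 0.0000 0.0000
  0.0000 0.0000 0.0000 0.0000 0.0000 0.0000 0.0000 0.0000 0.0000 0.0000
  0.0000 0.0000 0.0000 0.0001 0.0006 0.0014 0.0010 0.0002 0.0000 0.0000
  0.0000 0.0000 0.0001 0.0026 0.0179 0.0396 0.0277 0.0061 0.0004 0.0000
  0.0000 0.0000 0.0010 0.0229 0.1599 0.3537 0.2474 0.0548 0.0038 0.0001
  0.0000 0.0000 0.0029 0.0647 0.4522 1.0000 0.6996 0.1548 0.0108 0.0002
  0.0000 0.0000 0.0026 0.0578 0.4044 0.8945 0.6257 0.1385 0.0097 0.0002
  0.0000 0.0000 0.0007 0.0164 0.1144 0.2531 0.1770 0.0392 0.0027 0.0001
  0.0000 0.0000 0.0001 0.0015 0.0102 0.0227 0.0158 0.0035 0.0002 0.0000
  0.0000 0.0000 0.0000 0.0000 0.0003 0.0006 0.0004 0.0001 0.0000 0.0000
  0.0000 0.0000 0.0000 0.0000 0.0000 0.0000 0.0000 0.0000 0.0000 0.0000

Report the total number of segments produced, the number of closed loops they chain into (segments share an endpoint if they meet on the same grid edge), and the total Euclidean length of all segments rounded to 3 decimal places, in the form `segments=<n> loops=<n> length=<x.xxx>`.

segments=6 loops=1 length=4.525

cell (5,4): code 0100 → (5.613,5.000)–(6.000,4.544)
cell (5,5): code 1000 → (6.000,5.832)–(5.613,5.000)
cell (6,4): code 0110 → (6.000,4.544)–(7.000,4.705)
cell (6,5): code 1001 → (7.000,5.538)–(6.000,5.832)
cell (7,4): code 0010 → (7.000,4.705)–(7.225,5.000)
cell (7,5): code 0001 → (7.225,5.000)–(7.000,5.538)
total: 6 segments, chained into 1 closed loop(s), length Σ = 4.525376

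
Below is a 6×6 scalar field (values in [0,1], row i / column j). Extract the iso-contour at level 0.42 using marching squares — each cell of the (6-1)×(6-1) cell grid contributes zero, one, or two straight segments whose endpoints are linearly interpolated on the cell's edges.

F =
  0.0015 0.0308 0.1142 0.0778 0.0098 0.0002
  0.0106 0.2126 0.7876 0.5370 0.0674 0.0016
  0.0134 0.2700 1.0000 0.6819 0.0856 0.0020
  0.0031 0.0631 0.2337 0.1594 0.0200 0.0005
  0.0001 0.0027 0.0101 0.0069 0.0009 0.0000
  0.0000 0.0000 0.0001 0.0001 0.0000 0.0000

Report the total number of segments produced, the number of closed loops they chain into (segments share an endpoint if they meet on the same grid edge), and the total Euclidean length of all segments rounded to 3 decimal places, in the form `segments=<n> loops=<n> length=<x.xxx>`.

segments=8 loops=1 length=7.064

cell (0,1): code 0100 → (0.454,2.000)–(1.000,1.361)
cell (0,2): code 1100 → (0.745,3.000)–(0.454,2.000)
cell (0,3): code 1000 → (1.000,3.249)–(0.745,3.000)
cell (1,1): code 0110 → (1.000,1.361)–(2.000,1.205)
cell (1,3): code 1001 → (2.000,3.439)–(1.000,3.249)
cell (2,1): code 0010 → (2.000,1.205)–(2.757,2.000)
cell (2,2): code 0011 → (2.757,2.000)–(2.501,3.000)
cell (2,3): code 0001 → (2.501,3.000)–(2.000,3.439)
total: 8 segments, chained into 1 closed loop(s), length Σ = 7.064335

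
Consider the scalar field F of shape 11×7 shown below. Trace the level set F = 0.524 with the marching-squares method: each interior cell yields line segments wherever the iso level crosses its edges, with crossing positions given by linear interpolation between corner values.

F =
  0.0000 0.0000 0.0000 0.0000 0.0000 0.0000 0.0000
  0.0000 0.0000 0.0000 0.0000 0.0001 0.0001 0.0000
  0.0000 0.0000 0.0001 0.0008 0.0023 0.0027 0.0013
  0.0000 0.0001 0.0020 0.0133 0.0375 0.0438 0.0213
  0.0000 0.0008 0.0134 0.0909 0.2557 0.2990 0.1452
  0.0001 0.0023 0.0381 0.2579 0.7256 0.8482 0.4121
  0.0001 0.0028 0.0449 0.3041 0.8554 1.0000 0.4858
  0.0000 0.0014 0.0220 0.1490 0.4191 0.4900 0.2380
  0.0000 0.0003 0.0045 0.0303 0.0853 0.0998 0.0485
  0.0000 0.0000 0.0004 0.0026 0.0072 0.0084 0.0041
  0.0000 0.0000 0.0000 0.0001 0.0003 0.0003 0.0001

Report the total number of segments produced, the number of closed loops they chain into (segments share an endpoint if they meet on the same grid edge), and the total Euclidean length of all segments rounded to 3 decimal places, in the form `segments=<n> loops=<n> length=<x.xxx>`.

cell (4,3): code 0100 → (4.571,4.000)–(5.000,3.569)
cell (4,4): code 1100 → (4.410,5.000)–(4.571,4.000)
cell (4,5): code 1000 → (5.000,5.743)–(4.410,5.000)
cell (5,3): code 0110 → (5.000,3.569)–(6.000,3.399)
cell (5,5): code 1001 → (6.000,5.926)–(5.000,5.743)
cell (6,3): code 0010 → (6.000,3.399)–(6.760,4.000)
cell (6,4): code 0011 → (6.760,4.000)–(6.933,5.000)
cell (6,5): code 0001 → (6.933,5.000)–(6.000,5.926)
total: 8 segments, chained into 1 closed loop(s), length Σ = 7.899400

segments=8 loops=1 length=7.899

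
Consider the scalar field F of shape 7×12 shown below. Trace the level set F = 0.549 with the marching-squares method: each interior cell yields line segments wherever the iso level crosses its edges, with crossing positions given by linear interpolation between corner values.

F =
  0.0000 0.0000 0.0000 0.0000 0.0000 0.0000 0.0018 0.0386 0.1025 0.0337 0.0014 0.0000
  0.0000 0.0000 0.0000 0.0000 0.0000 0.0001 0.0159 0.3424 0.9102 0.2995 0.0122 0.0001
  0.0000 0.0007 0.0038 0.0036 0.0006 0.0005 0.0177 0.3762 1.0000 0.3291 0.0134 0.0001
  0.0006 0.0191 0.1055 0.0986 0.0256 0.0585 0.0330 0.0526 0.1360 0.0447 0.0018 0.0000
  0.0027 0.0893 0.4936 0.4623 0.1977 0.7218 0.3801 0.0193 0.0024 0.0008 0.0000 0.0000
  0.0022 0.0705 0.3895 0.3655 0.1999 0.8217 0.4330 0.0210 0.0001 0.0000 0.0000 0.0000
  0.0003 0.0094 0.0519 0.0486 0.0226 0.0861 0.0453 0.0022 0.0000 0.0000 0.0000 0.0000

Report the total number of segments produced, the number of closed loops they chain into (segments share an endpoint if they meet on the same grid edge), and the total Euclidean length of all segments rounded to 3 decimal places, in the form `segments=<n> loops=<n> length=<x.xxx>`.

cell (0,7): code 0100 → (0.553,8.000)–(1.000,7.364)
cell (0,8): code 1000 → (1.000,8.591)–(0.553,8.000)
cell (1,7): code 0110 → (1.000,7.364)–(2.000,7.277)
cell (1,8): code 1001 → (2.000,8.672)–(1.000,8.591)
cell (2,7): code 0010 → (2.000,7.277)–(2.522,8.000)
cell (2,8): code 0001 → (2.522,8.000)–(2.000,8.672)
cell (3,4): code 0100 → (3.739,5.000)–(4.000,4.670)
cell (3,5): code 1000 → (4.000,5.506)–(3.739,5.000)
cell (4,4): code 0110 → (4.000,4.670)–(5.000,4.561)
cell (4,5): code 1001 → (5.000,5.702)–(4.000,5.506)
cell (5,4): code 0010 → (5.000,4.561)–(5.371,5.000)
cell (5,5): code 0001 → (5.371,5.000)–(5.000,5.702)
total: 12 segments, chained into 2 closed loop(s), length Σ = 9.650668

segments=12 loops=2 length=9.651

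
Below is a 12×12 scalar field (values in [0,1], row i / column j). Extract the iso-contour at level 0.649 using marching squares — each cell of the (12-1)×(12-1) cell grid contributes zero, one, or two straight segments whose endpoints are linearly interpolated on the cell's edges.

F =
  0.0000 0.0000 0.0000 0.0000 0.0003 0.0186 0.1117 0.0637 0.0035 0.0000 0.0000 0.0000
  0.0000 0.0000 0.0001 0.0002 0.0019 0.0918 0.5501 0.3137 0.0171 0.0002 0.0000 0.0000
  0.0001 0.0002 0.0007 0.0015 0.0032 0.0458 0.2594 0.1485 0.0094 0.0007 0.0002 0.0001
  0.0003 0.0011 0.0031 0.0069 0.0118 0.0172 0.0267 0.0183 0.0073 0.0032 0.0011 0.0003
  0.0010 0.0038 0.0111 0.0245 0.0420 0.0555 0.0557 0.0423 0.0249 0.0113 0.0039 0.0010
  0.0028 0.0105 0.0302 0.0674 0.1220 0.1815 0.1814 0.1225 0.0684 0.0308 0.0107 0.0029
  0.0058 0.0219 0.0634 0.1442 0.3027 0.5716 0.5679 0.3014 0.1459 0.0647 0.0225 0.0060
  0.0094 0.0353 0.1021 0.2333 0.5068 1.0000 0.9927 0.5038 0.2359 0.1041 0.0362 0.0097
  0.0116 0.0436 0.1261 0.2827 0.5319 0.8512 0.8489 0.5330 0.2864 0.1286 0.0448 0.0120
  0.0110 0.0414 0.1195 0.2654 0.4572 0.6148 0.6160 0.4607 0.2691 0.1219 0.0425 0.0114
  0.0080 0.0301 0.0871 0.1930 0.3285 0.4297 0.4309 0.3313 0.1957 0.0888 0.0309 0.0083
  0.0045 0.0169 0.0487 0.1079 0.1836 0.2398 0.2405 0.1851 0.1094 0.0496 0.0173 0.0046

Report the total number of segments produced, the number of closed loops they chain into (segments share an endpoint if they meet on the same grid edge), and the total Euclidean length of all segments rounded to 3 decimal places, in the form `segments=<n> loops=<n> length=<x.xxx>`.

segments=8 loops=1 length=8.293

cell (6,4): code 0100 → (6.181,5.000)–(7.000,4.288)
cell (6,5): code 1100 → (6.191,6.000)–(6.181,5.000)
cell (6,6): code 1000 → (7.000,6.703)–(6.191,6.000)
cell (7,4): code 0110 → (7.000,4.288)–(8.000,4.367)
cell (7,6): code 1001 → (8.000,6.633)–(7.000,6.703)
cell (8,4): code 0010 → (8.000,4.367)–(8.855,5.000)
cell (8,5): code 0011 → (8.855,5.000)–(8.858,6.000)
cell (8,6): code 0001 → (8.858,6.000)–(8.000,6.633)
total: 8 segments, chained into 1 closed loop(s), length Σ = 8.293286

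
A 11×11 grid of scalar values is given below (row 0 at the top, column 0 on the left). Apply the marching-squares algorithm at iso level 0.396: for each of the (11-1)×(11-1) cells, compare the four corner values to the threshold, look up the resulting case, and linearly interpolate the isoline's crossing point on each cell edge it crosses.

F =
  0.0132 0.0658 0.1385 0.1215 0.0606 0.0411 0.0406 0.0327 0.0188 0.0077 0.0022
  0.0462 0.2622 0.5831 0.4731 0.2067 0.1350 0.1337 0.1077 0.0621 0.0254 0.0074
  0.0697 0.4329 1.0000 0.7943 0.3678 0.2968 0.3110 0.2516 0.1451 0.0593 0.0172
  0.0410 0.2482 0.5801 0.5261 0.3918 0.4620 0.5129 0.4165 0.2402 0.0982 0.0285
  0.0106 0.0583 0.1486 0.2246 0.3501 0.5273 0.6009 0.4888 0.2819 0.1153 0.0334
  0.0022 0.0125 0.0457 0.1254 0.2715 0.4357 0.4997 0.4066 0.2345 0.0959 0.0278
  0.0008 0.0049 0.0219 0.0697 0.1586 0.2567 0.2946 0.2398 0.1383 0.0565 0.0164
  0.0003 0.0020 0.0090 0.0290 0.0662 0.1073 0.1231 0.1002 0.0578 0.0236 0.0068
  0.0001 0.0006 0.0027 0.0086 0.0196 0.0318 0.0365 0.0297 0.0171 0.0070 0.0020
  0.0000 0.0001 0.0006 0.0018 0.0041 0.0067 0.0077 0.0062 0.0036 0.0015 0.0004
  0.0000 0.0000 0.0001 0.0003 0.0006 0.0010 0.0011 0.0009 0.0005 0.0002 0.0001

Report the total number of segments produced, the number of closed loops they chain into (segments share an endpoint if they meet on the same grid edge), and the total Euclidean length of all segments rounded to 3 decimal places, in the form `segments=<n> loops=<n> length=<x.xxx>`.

cell (0,1): code 0100 → (0.579,2.000)–(1.000,1.417)
cell (0,2): code 1100 → (0.781,3.000)–(0.579,2.000)
cell (0,3): code 1000 → (1.000,3.289)–(0.781,3.000)
cell (1,0): code 0100 → (1.784,1.000)–(2.000,0.898)
cell (1,1): code 1110 → (1.000,1.417)–(1.784,1.000)
cell (1,3): code 1001 → (2.000,3.934)–(1.000,3.289)
cell (2,0): code 0010 → (2.000,0.898)–(2.200,1.000)
cell (2,1): code 0111 → (2.200,1.000)–(3.000,1.445)
cell (2,3): code 1001 → (3.000,3.969)–(2.000,3.934)
cell (2,4): code 0100 → (2.600,5.000)–(3.000,4.060)
cell (2,5): code 1100 → (2.421,6.000)–(2.600,5.000)
cell (2,6): code 1100 → (2.876,7.000)–(2.421,6.000)
cell (2,7): code 1000 → (3.000,7.116)–(2.876,7.000)
cell (3,1): code 0010 → (3.000,1.445)–(3.427,2.000)
cell (3,2): code 0011 → (3.427,2.000)–(3.432,3.000)
cell (3,3): code 0001 → (3.432,3.000)–(3.000,3.969)
cell (3,4): code 0110 → (3.000,4.060)–(4.000,4.259)
cell (3,7): code 1001 → (4.000,7.449)–(3.000,7.116)
cell (4,4): code 0110 → (4.000,4.259)–(5.000,4.758)
cell (4,7): code 1001 → (5.000,7.062)–(4.000,7.449)
cell (5,4): code 0010 → (5.000,4.758)–(5.222,5.000)
cell (5,5): code 0011 → (5.222,5.000)–(5.506,6.000)
cell (5,6): code 0011 → (5.506,6.000)–(5.064,7.000)
cell (5,7): code 0001 → (5.064,7.000)–(5.000,7.062)
total: 24 segments, chained into 2 closed loop(s), length Σ = 19.438451

segments=24 loops=2 length=19.438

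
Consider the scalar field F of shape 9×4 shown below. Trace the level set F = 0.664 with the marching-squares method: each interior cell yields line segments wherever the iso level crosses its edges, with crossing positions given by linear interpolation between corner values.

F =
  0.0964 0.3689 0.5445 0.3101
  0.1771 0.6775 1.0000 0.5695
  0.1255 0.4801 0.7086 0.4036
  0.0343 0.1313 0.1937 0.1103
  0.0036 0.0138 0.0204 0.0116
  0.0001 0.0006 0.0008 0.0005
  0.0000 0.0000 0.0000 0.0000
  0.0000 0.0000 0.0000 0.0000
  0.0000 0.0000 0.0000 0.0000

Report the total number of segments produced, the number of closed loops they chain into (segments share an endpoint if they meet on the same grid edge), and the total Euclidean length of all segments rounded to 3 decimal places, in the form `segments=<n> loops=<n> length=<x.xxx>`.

segments=8 loops=1 length=5.215

cell (0,0): code 0100 → (0.956,1.000)–(1.000,0.973)
cell (0,1): code 1100 → (0.262,2.000)–(0.956,1.000)
cell (0,2): code 1000 → (1.000,2.780)–(0.262,2.000)
cell (1,0): code 0010 → (1.000,0.973)–(1.068,1.000)
cell (1,1): code 0111 → (1.068,1.000)–(2.000,1.805)
cell (1,2): code 1001 → (2.000,2.146)–(1.000,2.780)
cell (2,1): code 0010 → (2.000,1.805)–(2.087,2.000)
cell (2,2): code 0001 → (2.087,2.000)–(2.000,2.146)
total: 8 segments, chained into 1 closed loop(s), length Σ = 5.214786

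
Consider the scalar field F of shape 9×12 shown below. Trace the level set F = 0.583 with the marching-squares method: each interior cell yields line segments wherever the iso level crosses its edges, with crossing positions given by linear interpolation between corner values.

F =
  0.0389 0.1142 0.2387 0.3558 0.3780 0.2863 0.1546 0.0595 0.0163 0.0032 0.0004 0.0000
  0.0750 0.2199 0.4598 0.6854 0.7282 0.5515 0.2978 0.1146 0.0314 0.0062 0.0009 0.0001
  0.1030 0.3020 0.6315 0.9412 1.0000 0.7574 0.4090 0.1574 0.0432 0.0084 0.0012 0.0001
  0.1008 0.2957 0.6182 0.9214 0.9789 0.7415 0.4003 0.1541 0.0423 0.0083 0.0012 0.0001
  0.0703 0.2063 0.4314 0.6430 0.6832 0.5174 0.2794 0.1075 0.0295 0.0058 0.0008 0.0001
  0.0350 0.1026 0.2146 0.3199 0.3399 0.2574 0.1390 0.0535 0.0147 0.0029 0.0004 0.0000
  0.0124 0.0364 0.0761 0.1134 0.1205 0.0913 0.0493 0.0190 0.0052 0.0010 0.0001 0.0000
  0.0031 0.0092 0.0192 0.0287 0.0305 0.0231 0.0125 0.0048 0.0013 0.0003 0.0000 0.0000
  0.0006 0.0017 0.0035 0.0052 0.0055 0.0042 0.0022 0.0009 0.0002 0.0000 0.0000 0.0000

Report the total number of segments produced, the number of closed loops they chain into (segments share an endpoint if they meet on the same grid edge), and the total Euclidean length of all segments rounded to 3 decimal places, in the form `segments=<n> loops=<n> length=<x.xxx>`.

segments=16 loops=1 length=11.571

cell (0,2): code 0100 → (0.689,3.000)–(1.000,2.546)
cell (0,3): code 1100 → (0.585,4.000)–(0.689,3.000)
cell (0,4): code 1000 → (1.000,4.822)–(0.585,4.000)
cell (1,1): code 0100 → (1.718,2.000)–(2.000,1.853)
cell (1,2): code 1110 → (1.000,2.546)–(1.718,2.000)
cell (1,4): code 1101 → (1.153,5.000)–(1.000,4.822)
cell (1,5): code 1000 → (2.000,5.501)–(1.153,5.000)
cell (2,1): code 0110 → (2.000,1.853)–(3.000,1.891)
cell (2,5): code 1001 → (3.000,5.465)–(2.000,5.501)
cell (3,1): code 0010 → (3.000,1.891)–(3.188,2.000)
cell (3,2): code 0111 → (3.188,2.000)–(4.000,2.716)
cell (3,4): code 1011 → (4.000,4.604)–(3.707,5.000)
cell (3,5): code 0001 → (3.707,5.000)–(3.000,5.465)
cell (4,2): code 0010 → (4.000,2.716)–(4.186,3.000)
cell (4,3): code 0011 → (4.186,3.000)–(4.292,4.000)
cell (4,4): code 0001 → (4.292,4.000)–(4.000,4.604)
total: 16 segments, chained into 1 closed loop(s), length Σ = 11.570610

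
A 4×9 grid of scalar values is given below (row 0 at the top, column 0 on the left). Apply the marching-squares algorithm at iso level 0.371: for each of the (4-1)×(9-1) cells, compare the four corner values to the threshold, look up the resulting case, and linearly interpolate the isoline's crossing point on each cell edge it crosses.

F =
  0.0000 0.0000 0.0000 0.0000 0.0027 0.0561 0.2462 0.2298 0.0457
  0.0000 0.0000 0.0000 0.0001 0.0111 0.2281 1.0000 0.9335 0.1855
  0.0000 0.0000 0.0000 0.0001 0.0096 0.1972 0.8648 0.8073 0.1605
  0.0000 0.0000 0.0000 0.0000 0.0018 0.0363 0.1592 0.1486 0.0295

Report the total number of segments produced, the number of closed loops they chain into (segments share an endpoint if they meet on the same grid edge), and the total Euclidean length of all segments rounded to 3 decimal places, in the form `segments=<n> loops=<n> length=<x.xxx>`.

cell (0,5): code 0100 → (0.166,6.000)–(1.000,5.185)
cell (0,6): code 1100 → (0.201,7.000)–(0.166,6.000)
cell (0,7): code 1000 → (1.000,7.752)–(0.201,7.000)
cell (1,5): code 0110 → (1.000,5.185)–(2.000,5.260)
cell (1,7): code 1001 → (2.000,7.675)–(1.000,7.752)
cell (2,5): code 0010 → (2.000,5.260)–(2.700,6.000)
cell (2,6): code 0011 → (2.700,6.000)–(2.662,7.000)
cell (2,7): code 0001 → (2.662,7.000)–(2.000,7.675)
total: 8 segments, chained into 1 closed loop(s), length Σ = 8.234588

segments=8 loops=1 length=8.235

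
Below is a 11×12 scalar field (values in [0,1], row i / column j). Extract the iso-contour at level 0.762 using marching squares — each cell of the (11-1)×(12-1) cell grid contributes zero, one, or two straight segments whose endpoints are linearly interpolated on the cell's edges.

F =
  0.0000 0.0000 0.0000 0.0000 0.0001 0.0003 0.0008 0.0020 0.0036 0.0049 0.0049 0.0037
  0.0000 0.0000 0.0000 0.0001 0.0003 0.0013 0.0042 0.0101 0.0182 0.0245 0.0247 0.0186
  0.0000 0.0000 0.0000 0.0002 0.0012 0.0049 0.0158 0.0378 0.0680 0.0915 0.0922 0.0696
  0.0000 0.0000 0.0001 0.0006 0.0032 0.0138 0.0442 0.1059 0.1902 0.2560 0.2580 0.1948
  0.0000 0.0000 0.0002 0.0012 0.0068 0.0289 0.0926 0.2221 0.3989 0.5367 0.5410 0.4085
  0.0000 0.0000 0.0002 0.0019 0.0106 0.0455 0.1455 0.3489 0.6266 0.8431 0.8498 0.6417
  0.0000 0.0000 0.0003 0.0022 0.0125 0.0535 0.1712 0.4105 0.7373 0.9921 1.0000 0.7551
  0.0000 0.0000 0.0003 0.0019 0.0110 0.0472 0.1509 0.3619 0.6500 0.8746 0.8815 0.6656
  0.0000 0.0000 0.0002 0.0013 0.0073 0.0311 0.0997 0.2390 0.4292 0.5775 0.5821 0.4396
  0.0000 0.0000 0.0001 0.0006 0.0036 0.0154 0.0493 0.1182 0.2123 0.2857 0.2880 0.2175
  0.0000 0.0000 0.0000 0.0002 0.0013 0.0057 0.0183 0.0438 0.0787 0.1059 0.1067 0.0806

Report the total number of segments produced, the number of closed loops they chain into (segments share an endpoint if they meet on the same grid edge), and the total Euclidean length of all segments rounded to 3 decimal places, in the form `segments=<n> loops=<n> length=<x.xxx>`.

segments=10 loops=1 length=8.713

cell (4,8): code 0100 → (4.735,9.000)–(5.000,8.625)
cell (4,9): code 1100 → (4.716,10.000)–(4.735,9.000)
cell (4,10): code 1000 → (5.000,10.422)–(4.716,10.000)
cell (5,8): code 0110 → (5.000,8.625)–(6.000,8.097)
cell (5,10): code 1001 → (6.000,10.972)–(5.000,10.422)
cell (6,8): code 0110 → (6.000,8.097)–(7.000,8.499)
cell (6,10): code 1001 → (7.000,10.553)–(6.000,10.972)
cell (7,8): code 0010 → (7.000,8.499)–(7.379,9.000)
cell (7,9): code 0011 → (7.379,9.000)–(7.399,10.000)
cell (7,10): code 0001 → (7.399,10.000)–(7.000,10.553)
total: 10 segments, chained into 1 closed loop(s), length Σ = 8.712640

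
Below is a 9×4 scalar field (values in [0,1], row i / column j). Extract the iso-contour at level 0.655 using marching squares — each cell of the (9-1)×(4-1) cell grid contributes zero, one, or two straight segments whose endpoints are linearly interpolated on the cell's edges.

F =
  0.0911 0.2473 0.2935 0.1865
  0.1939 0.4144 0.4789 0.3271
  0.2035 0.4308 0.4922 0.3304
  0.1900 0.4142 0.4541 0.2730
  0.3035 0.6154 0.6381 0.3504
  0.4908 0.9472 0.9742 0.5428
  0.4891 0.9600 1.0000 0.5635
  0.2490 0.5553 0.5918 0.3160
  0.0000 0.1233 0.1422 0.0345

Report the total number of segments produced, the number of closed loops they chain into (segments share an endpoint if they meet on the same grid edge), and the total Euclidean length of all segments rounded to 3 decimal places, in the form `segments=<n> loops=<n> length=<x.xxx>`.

cell (4,0): code 0100 → (4.119,1.000)–(5.000,0.360)
cell (4,1): code 1100 → (4.050,2.000)–(4.119,1.000)
cell (4,2): code 1000 → (5.000,2.740)–(4.050,2.000)
cell (5,0): code 0110 → (5.000,0.360)–(6.000,0.352)
cell (5,2): code 1001 → (6.000,2.790)–(5.000,2.740)
cell (6,0): code 0010 → (6.000,0.352)–(6.754,1.000)
cell (6,1): code 0011 → (6.754,1.000)–(6.845,2.000)
cell (6,2): code 0001 → (6.845,2.000)–(6.000,2.790)
total: 8 segments, chained into 1 closed loop(s), length Σ = 8.451452

segments=8 loops=1 length=8.451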